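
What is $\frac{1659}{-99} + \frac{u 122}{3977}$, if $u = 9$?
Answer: $- \frac{2163047}{131241} \approx -16.481$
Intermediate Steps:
$\frac{1659}{-99} + \frac{u 122}{3977} = \frac{1659}{-99} + \frac{9 \cdot 122}{3977} = 1659 \left(- \frac{1}{99}\right) + 1098 \cdot \frac{1}{3977} = - \frac{553}{33} + \frac{1098}{3977} = - \frac{2163047}{131241}$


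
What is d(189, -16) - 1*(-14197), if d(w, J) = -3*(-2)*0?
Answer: 14197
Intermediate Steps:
d(w, J) = 0 (d(w, J) = 6*0 = 0)
d(189, -16) - 1*(-14197) = 0 - 1*(-14197) = 0 + 14197 = 14197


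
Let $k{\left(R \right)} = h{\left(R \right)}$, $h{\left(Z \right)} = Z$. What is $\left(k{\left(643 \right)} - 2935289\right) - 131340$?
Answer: $-3065986$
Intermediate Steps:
$k{\left(R \right)} = R$
$\left(k{\left(643 \right)} - 2935289\right) - 131340 = \left(643 - 2935289\right) - 131340 = -2934646 - 131340 = -3065986$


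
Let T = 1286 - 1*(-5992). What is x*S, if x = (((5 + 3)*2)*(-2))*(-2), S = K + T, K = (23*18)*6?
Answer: 624768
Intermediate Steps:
T = 7278 (T = 1286 + 5992 = 7278)
K = 2484 (K = 414*6 = 2484)
S = 9762 (S = 2484 + 7278 = 9762)
x = 64 (x = ((8*2)*(-2))*(-2) = (16*(-2))*(-2) = -32*(-2) = 64)
x*S = 64*9762 = 624768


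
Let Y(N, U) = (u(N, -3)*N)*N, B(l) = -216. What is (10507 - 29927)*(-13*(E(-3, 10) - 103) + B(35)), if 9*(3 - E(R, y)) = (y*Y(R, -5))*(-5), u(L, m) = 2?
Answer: 4194720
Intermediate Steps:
Y(N, U) = 2*N² (Y(N, U) = (2*N)*N = 2*N²)
E(R, y) = 3 + 10*y*R²/9 (E(R, y) = 3 - y*(2*R²)*(-5)/9 = 3 - 2*y*R²*(-5)/9 = 3 - (-10)*y*R²/9 = 3 + 10*y*R²/9)
(10507 - 29927)*(-13*(E(-3, 10) - 103) + B(35)) = (10507 - 29927)*(-13*((3 + (10/9)*10*(-3)²) - 103) - 216) = -19420*(-13*((3 + (10/9)*10*9) - 103) - 216) = -19420*(-13*((3 + 100) - 103) - 216) = -19420*(-13*(103 - 103) - 216) = -19420*(-13*0 - 216) = -19420*(0 - 216) = -19420*(-216) = 4194720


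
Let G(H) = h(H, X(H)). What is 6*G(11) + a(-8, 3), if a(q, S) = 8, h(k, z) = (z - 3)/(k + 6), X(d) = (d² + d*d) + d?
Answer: 1636/17 ≈ 96.235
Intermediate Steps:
X(d) = d + 2*d² (X(d) = (d² + d²) + d = 2*d² + d = d + 2*d²)
h(k, z) = (-3 + z)/(6 + k)
G(H) = (-3 + H*(1 + 2*H))/(6 + H)
6*G(11) + a(-8, 3) = 6*((-3 + 11*(1 + 2*11))/(6 + 11)) + 8 = 6*((-3 + 11*(1 + 22))/17) + 8 = 6*((-3 + 11*23)/17) + 8 = 6*((-3 + 253)/17) + 8 = 6*((1/17)*250) + 8 = 6*(250/17) + 8 = 1500/17 + 8 = 1636/17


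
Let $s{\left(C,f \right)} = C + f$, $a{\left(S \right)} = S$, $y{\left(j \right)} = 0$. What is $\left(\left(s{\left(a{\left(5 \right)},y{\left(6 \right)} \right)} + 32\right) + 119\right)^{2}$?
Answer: $24336$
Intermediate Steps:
$\left(\left(s{\left(a{\left(5 \right)},y{\left(6 \right)} \right)} + 32\right) + 119\right)^{2} = \left(\left(\left(5 + 0\right) + 32\right) + 119\right)^{2} = \left(\left(5 + 32\right) + 119\right)^{2} = \left(37 + 119\right)^{2} = 156^{2} = 24336$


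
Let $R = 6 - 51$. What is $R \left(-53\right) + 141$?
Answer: $2526$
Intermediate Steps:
$R = -45$ ($R = 6 - 51 = -45$)
$R \left(-53\right) + 141 = \left(-45\right) \left(-53\right) + 141 = 2385 + 141 = 2526$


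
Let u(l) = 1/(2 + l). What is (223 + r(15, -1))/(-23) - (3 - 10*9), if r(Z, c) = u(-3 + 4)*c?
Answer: 5335/69 ≈ 77.319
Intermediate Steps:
r(Z, c) = c/3 (r(Z, c) = c/(2 + (-3 + 4)) = c/(2 + 1) = c/3)
(223 + r(15, -1))/(-23) - (3 - 10*9) = (223 + (1/3)*(-1))/(-23) - (3 - 10*9) = (223 - 1/3)*(-1/23) - (3 - 90) = (668/3)*(-1/23) - 1*(-87) = -668/69 + 87 = 5335/69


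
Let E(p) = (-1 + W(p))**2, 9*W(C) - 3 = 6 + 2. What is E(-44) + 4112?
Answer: 333076/81 ≈ 4112.0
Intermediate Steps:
W(C) = 11/9 (W(C) = 1/3 + (6 + 2)/9 = 1/3 + (1/9)*8 = 1/3 + 8/9 = 11/9)
E(p) = 4/81 (E(p) = (-1 + 11/9)**2 = (2/9)**2 = 4/81)
E(-44) + 4112 = 4/81 + 4112 = 333076/81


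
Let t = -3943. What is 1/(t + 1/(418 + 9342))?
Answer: -9760/38483679 ≈ -0.00025361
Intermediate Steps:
1/(t + 1/(418 + 9342)) = 1/(-3943 + 1/(418 + 9342)) = 1/(-3943 + 1/9760) = 1/(-38483679/9760) = -9760/38483679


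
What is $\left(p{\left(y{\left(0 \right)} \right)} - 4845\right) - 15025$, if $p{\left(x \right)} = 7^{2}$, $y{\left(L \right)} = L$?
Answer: $-19821$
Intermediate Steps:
$p{\left(x \right)} = 49$
$\left(p{\left(y{\left(0 \right)} \right)} - 4845\right) - 15025 = \left(49 - 4845\right) - 15025 = -4796 - 15025 = -19821$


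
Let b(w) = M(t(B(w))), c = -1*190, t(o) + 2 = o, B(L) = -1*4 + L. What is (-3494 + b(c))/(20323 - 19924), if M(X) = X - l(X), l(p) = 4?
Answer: -3694/399 ≈ -9.2581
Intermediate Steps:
B(L) = -4 + L
t(o) = -2 + o
c = -190
M(X) = -4 + X (M(X) = X - 1*4 = X - 4 = -4 + X)
b(w) = -10 + w (b(w) = -4 + (-2 + (-4 + w)) = -4 + (-6 + w) = -10 + w)
(-3494 + b(c))/(20323 - 19924) = (-3494 + (-10 - 190))/(20323 - 19924) = (-3494 - 200)/399 = -3694*1/399 = -3694/399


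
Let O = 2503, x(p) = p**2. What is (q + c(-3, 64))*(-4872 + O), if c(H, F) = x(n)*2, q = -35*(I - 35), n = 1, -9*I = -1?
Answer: -26077952/9 ≈ -2.8976e+6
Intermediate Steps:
I = 1/9 (I = -1/9*(-1) = 1/9 ≈ 0.11111)
q = 10990/9 (q = -35*(1/9 - 35) = -35*(-314/9) = 10990/9 ≈ 1221.1)
c(H, F) = 2 (c(H, F) = 1**2*2 = 1*2 = 2)
(q + c(-3, 64))*(-4872 + O) = (10990/9 + 2)*(-4872 + 2503) = (11008/9)*(-2369) = -26077952/9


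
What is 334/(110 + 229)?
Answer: 334/339 ≈ 0.98525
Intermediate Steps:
334/(110 + 229) = 334/339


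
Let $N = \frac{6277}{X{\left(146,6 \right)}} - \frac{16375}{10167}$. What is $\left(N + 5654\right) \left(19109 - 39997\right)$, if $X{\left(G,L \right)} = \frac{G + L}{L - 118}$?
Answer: $- \frac{4144876671208}{193173} \approx -2.1457 \cdot 10^{7}$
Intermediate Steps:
$X{\left(G,L \right)} = \frac{G + L}{-118 + L}$
$N = - \frac{893766751}{193173}$ ($N = \frac{6277}{\frac{1}{-118 + 6} \left(146 + 6\right)} - \frac{16375}{10167} = \frac{6277}{\frac{1}{-112} \cdot 152} - \frac{16375}{10167} = \frac{6277}{\left(- \frac{1}{112}\right) 152} - \frac{16375}{10167} = \frac{6277}{- \frac{19}{14}} - \frac{16375}{10167} = 6277 \left(- \frac{14}{19}\right) - \frac{16375}{10167} = - \frac{87878}{19} - \frac{16375}{10167} = - \frac{893766751}{193173} \approx -4626.8$)
$\left(N + 5654\right) \left(19109 - 39997\right) = \left(- \frac{893766751}{193173} + 5654\right) \left(19109 - 39997\right) = \frac{198433391}{193173} \left(-20888\right) = - \frac{4144876671208}{193173}$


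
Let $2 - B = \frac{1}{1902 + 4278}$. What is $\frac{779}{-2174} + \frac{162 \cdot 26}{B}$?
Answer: $\frac{56579940179}{26868466} \approx 2105.8$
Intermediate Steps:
$B = \frac{12359}{6180}$ ($B = 2 - \frac{1}{1902 + 4278} = 2 - \frac{1}{6180} = \frac{12359}{6180} \approx 1.9998$)
$\frac{779}{-2174} + \frac{162 \cdot 26}{B} = \frac{779}{-2174} + \frac{162 \cdot 26}{\frac{12359}{6180}} = 779 \left(- \frac{1}{2174}\right) + 4212 \cdot \frac{6180}{12359} = - \frac{779}{2174} + \frac{26030160}{12359} = \frac{56579940179}{26868466}$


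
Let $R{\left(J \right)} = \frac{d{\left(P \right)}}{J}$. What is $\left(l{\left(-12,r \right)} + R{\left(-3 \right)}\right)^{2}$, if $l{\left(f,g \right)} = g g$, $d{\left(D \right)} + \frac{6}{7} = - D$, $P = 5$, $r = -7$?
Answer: $\frac{1144900}{441} \approx 2596.1$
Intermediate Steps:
$d{\left(D \right)} = - \frac{6}{7} - D$
$l{\left(f,g \right)} = g^{2}$
$R{\left(J \right)} = - \frac{41}{7 J}$ ($R{\left(J \right)} = \frac{- \frac{6}{7} - 5}{J} = - \frac{41}{7 J}$)
$\left(l{\left(-12,r \right)} + R{\left(-3 \right)}\right)^{2} = \left(\left(-7\right)^{2} - \frac{41}{7 \left(-3\right)}\right)^{2} = \left(49 - - \frac{41}{21}\right)^{2} = \left(49 + \frac{41}{21}\right)^{2} = \left(\frac{1070}{21}\right)^{2} = \frac{1144900}{441}$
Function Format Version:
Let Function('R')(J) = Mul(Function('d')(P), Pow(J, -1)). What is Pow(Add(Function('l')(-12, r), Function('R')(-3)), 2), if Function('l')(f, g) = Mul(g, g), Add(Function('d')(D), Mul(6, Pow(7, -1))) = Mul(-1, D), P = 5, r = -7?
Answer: Rational(1144900, 441) ≈ 2596.1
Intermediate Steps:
Function('d')(D) = Add(Rational(-6, 7), Mul(-1, D))
Function('l')(f, g) = Pow(g, 2)
Function('R')(J) = Mul(Rational(-41, 7), Pow(J, -1)) (Function('R')(J) = Mul(Add(Rational(-6, 7), Mul(-1, 5)), Pow(J, -1)) = Mul(Add(Rational(-6, 7), -5), Pow(J, -1)) = Mul(Rational(-41, 7), Pow(J, -1)))
Pow(Add(Function('l')(-12, r), Function('R')(-3)), 2) = Pow(Add(Pow(-7, 2), Mul(Rational(-41, 7), Pow(-3, -1))), 2) = Pow(Add(49, Mul(Rational(-41, 7), Rational(-1, 3))), 2) = Pow(Add(49, Rational(41, 21)), 2) = Pow(Rational(1070, 21), 2) = Rational(1144900, 441)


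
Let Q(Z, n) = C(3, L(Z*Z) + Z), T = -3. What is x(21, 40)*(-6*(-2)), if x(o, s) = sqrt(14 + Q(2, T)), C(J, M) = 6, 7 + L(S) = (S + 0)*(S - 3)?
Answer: 24*sqrt(5) ≈ 53.666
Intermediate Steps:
L(S) = -7 + S*(-3 + S) (L(S) = -7 + (S + 0)*(S - 3) = -7 + S*(-3 + S))
Q(Z, n) = 6
x(o, s) = 2*sqrt(5) (x(o, s) = sqrt(14 + 6) = sqrt(20) = 2*sqrt(5))
x(21, 40)*(-6*(-2)) = (2*sqrt(5))*(-6*(-2)) = (2*sqrt(5))*12 = 24*sqrt(5)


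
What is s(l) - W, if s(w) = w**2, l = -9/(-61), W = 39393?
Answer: -146581272/3721 ≈ -39393.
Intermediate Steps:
l = 9/61 (l = -9*(-1/61) = 9/61 ≈ 0.14754)
s(l) - W = (9/61)**2 - 1*39393 = 81/3721 - 39393 = -146581272/3721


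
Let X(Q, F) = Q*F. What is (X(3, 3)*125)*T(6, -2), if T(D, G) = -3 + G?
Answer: -5625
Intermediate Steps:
X(Q, F) = F*Q
(X(3, 3)*125)*T(6, -2) = ((3*3)*125)*(-3 - 2) = (9*125)*(-5) = 1125*(-5) = -5625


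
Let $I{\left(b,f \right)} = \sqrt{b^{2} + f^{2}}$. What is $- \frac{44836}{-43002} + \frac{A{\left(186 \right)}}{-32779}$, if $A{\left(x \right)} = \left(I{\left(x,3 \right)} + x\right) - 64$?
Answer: $\frac{732216500}{704781279} - \frac{3 \sqrt{3845}}{32779} \approx 1.0333$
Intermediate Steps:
$A{\left(x \right)} = -64 + x + \sqrt{9 + x^{2}}$ ($A{\left(x \right)} = \left(\sqrt{x^{2} + 3^{2}} + x\right) - 64 = \left(\sqrt{x^{2} + 9} + x\right) - 64 = \left(\sqrt{9 + x^{2}} + x\right) - 64 = \left(x + \sqrt{9 + x^{2}}\right) - 64 = -64 + x + \sqrt{9 + x^{2}}$)
$- \frac{44836}{-43002} + \frac{A{\left(186 \right)}}{-32779} = - \frac{44836}{-43002} + \frac{-64 + 186 + \sqrt{9 + 186^{2}}}{-32779} = \left(-44836\right) \left(- \frac{1}{43002}\right) + \left(-64 + 186 + \sqrt{9 + 34596}\right) \left(- \frac{1}{32779}\right) = \frac{22418}{21501} + \left(-64 + 186 + \sqrt{34605}\right) \left(- \frac{1}{32779}\right) = \frac{22418}{21501} + \left(-64 + 186 + 3 \sqrt{3845}\right) \left(- \frac{1}{32779}\right) = \frac{22418}{21501} + \left(122 + 3 \sqrt{3845}\right) \left(- \frac{1}{32779}\right) = \frac{22418}{21501} - \left(\frac{122}{32779} + \frac{3 \sqrt{3845}}{32779}\right) = \frac{732216500}{704781279} - \frac{3 \sqrt{3845}}{32779}$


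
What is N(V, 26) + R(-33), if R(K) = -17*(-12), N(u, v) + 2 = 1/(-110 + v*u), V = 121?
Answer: 613273/3036 ≈ 202.00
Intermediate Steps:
N(u, v) = -2 + 1/(-110 + u*v) (N(u, v) = -2 + 1/(-110 + v*u) = -2 + 1/(-110 + u*v))
R(K) = 204
N(V, 26) + R(-33) = (221 - 2*121*26)/(-110 + 121*26) + 204 = (221 - 6292)/(-110 + 3146) + 204 = -6071/3036 + 204 = 613273/3036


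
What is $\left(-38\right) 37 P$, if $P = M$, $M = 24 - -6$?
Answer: $-42180$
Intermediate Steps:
$M = 30$ ($M = 24 + 6 = 30$)
$P = 30$
$\left(-38\right) 37 P = \left(-38\right) 37 \cdot 30 = \left(-1406\right) 30 = -42180$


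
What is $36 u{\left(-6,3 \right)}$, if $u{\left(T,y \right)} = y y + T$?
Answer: $108$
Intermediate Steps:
$u{\left(T,y \right)} = T + y^{2}$ ($u{\left(T,y \right)} = y^{2} + T = T + y^{2}$)
$36 u{\left(-6,3 \right)} = 36 \left(-6 + 3^{2}\right) = 36 \left(-6 + 9\right) = 36 \cdot 3 = 108$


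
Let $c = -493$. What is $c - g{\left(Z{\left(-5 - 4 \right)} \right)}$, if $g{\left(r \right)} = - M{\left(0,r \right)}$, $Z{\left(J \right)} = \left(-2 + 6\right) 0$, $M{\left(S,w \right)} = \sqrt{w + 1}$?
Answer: $-492$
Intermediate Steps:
$M{\left(S,w \right)} = \sqrt{1 + w}$
$Z{\left(J \right)} = 0$ ($Z{\left(J \right)} = 4 \cdot 0 = 0$)
$g{\left(r \right)} = - \sqrt{1 + r}$
$c - g{\left(Z{\left(-5 - 4 \right)} \right)} = -493 - - \sqrt{1 + 0} = -493 - - \sqrt{1} = -493 - \left(-1\right) 1 = -493 - -1 = -493 + 1 = -492$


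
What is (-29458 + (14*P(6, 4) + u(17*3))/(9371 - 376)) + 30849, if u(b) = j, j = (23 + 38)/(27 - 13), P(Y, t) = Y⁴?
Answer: 175422707/125930 ≈ 1393.0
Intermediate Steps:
j = 61/14 ≈ 4.3571
u(b) = 61/14
(-29458 + (14*P(6, 4) + u(17*3))/(9371 - 376)) + 30849 = (-29458 + (14*6⁴ + 61/14)/(9371 - 376)) + 30849 = (-29458 + (14*1296 + 61/14)/8995) + 30849 = (-29458 + (18144 + 61/14)*(1/8995)) + 30849 = (-29458 + (254077/14)*(1/8995)) + 30849 = (-29458 + 254077/125930) + 30849 = -3709391863/125930 + 30849 = 175422707/125930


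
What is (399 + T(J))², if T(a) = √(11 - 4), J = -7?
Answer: (399 + √7)² ≈ 1.6132e+5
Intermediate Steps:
T(a) = √7
(399 + T(J))² = (399 + √7)²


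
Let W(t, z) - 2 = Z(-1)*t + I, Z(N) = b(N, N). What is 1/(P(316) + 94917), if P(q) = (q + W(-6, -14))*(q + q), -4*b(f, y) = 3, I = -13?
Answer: 1/290521 ≈ 3.4421e-6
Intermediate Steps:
b(f, y) = -¾ (b(f, y) = -¼*3 = -¾)
Z(N) = -¾
W(t, z) = -11 - 3*t/4 (W(t, z) = 2 + (-3*t/4 - 13) = 2 + (-13 - 3*t/4) = -11 - 3*t/4)
P(q) = 2*q*(-13/2 + q) (P(q) = (q + (-11 - ¾*(-6)))*(q + q) = (q + (-11 + 9/2))*(2*q) = (q - 13/2)*(2*q) = (-13/2 + q)*(2*q) = 2*q*(-13/2 + q))
1/(P(316) + 94917) = 1/(316*(-13 + 2*316) + 94917) = 1/(316*(-13 + 632) + 94917) = 1/(316*619 + 94917) = 1/(195604 + 94917) = 1/290521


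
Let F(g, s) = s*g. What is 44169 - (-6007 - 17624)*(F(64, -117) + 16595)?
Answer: 215251686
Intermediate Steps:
F(g, s) = g*s
44169 - (-6007 - 17624)*(F(64, -117) + 16595) = 44169 - (-6007 - 17624)*(64*(-117) + 16595) = 44169 - (-23631)*(-7488 + 16595) = 44169 - (-23631)*9107 = 44169 - 1*(-215207517) = 44169 + 215207517 = 215251686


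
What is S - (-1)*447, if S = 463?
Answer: 910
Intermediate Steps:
S - (-1)*447 = 463 - (-1)*447 = 463 - 1*(-447) = 463 + 447 = 910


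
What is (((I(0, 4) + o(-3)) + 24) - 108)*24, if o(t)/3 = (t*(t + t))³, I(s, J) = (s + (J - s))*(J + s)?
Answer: 418272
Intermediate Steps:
I(s, J) = J*(J + s)
o(t) = 24*t⁶ (o(t) = 3*(t*(t + t))³ = 3*(t*(2*t))³ = 3*(2*t²)³ = 3*(8*t⁶) = 24*t⁶)
(((I(0, 4) + o(-3)) + 24) - 108)*24 = (((4*(4 + 0) + 24*(-3)⁶) + 24) - 108)*24 = (((4*4 + 24*729) + 24) - 108)*24 = (((16 + 17496) + 24) - 108)*24 = ((17512 + 24) - 108)*24 = (17536 - 108)*24 = 17428*24 = 418272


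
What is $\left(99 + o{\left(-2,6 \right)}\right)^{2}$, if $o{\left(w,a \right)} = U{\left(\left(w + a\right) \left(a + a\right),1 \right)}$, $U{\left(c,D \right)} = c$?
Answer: $21609$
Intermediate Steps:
$o{\left(w,a \right)} = 2 a \left(a + w\right)$ ($o{\left(w,a \right)} = \left(w + a\right) \left(a + a\right) = \left(a + w\right) 2 a = 2 a \left(a + w\right)$)
$\left(99 + o{\left(-2,6 \right)}\right)^{2} = \left(99 + 2 \cdot 6 \left(6 - 2\right)\right)^{2} = \left(99 + 2 \cdot 6 \cdot 4\right)^{2} = \left(99 + 48\right)^{2} = 147^{2} = 21609$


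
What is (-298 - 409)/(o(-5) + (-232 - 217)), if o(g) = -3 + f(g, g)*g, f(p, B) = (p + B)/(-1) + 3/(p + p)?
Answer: 202/143 ≈ 1.4126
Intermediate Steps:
f(p, B) = -B - p + 3/(2*p) (f(p, B) = (B + p)*(-1) + 3/((2*p)) = (-B - p) + 3*(1/(2*p)) = (-B - p) + 3/(2*p) = -B - p + 3/(2*p))
o(g) = -3 + g*(-2*g + 3/(2*g)) (o(g) = -3 + (-g - g + 3/(2*g))*g = -3 + (-2*g + 3/(2*g))*g = -3 + g*(-2*g + 3/(2*g)))
(-298 - 409)/(o(-5) + (-232 - 217)) = (-298 - 409)/((-3/2 - 2*(-5)**2) + (-232 - 217)) = -707/((-3/2 - 2*25) - 449) = -707/((-3/2 - 50) - 449) = -707/(-103/2 - 449) = -707/(-1001/2) = -707*(-2/1001) = 202/143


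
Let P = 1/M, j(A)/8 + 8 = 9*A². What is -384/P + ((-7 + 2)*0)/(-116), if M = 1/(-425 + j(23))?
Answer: -128/12533 ≈ -0.010213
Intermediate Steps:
j(A) = -64 + 72*A² (j(A) = -64 + 8*(9*A²) = -64 + 72*A²)
M = 1/37599 (M = 1/(-425 + (-64 + 72*23²)) = 1/(-425 + (-64 + 72*529)) = 1/(-425 + (-64 + 38088)) = 1/(-425 + 38024) = 1/37599 ≈ 2.6596e-5)
P = 37599 (P = 1/(1/37599) = 37599)
-384/P + ((-7 + 2)*0)/(-116) = -384/37599 + ((-7 + 2)*0)/(-116) = -384*1/37599 - 5*0*(-1/116) = -128/12533 + 0*(-1/116) = -128/12533 + 0 = -128/12533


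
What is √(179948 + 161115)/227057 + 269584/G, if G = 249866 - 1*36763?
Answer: 269584/213103 + √341063/227057 ≈ 1.2676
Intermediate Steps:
G = 213103 (G = 249866 - 36763 = 213103)
√(179948 + 161115)/227057 + 269584/G = √(179948 + 161115)/227057 + 269584/213103 = √341063*(1/227057) + 269584*(1/213103) = √341063/227057 + 269584/213103 = 269584/213103 + √341063/227057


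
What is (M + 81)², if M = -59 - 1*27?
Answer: 25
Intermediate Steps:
M = -86 (M = -59 - 27 = -86)
(M + 81)² = (-86 + 81)² = (-5)² = 25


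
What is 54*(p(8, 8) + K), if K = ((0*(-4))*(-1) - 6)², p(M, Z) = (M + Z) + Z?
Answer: 3240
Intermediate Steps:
p(M, Z) = M + 2*Z
K = 36 (K = (0*(-1) - 6)² = (0 - 6)² = (-6)² = 36)
54*(p(8, 8) + K) = 54*((8 + 2*8) + 36) = 54*((8 + 16) + 36) = 54*(24 + 36) = 54*60 = 3240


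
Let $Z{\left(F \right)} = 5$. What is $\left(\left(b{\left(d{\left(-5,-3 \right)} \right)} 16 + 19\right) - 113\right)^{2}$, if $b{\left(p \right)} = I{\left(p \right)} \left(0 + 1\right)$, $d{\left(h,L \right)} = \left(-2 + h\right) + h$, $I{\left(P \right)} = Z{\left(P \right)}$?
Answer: $196$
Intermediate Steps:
$I{\left(P \right)} = 5$
$d{\left(h,L \right)} = -2 + 2 h$
$b{\left(p \right)} = 5$ ($b{\left(p \right)} = 5 \left(0 + 1\right) = 5 \cdot 1 = 5$)
$\left(\left(b{\left(d{\left(-5,-3 \right)} \right)} 16 + 19\right) - 113\right)^{2} = \left(\left(5 \cdot 16 + 19\right) - 113\right)^{2} = \left(\left(80 + 19\right) - 113\right)^{2} = \left(99 - 113\right)^{2} = \left(-14\right)^{2} = 196$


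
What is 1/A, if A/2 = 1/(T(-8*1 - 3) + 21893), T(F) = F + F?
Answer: 21871/2 ≈ 10936.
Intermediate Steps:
T(F) = 2*F
A = 2/21871 (A = 2/(2*(-8*1 - 3) + 21893) = 2/(2*(-8 - 3) + 21893) = 2/(2*(-11) + 21893) = 2/(-22 + 21893) = 2/21871 ≈ 9.1445e-5)
1/A = 1/(2/21871) = 21871/2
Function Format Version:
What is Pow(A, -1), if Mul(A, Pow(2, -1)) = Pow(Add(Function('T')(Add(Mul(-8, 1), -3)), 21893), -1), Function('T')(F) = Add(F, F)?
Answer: Rational(21871, 2) ≈ 10936.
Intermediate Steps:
Function('T')(F) = Mul(2, F)
A = Rational(2, 21871) (A = Mul(2, Pow(Add(Mul(2, Add(Mul(-8, 1), -3)), 21893), -1)) = Mul(2, Pow(Add(Mul(2, Add(-8, -3)), 21893), -1)) = Mul(2, Pow(Add(Mul(2, -11), 21893), -1)) = Mul(2, Pow(Add(-22, 21893), -1)) = Mul(2, Pow(21871, -1)) = Mul(2, Rational(1, 21871)) = Rational(2, 21871) ≈ 9.1445e-5)
Pow(A, -1) = Pow(Rational(2, 21871), -1) = Rational(21871, 2)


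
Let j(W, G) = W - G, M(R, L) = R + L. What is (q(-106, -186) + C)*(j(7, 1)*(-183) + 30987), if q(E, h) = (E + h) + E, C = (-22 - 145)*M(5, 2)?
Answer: -46836063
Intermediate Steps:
M(R, L) = L + R
C = -1169 (C = (-22 - 145)*(2 + 5) = -167*7 = -1169)
q(E, h) = h + 2*E
(q(-106, -186) + C)*(j(7, 1)*(-183) + 30987) = ((-186 + 2*(-106)) - 1169)*((7 - 1*1)*(-183) + 30987) = ((-186 - 212) - 1169)*((7 - 1)*(-183) + 30987) = (-398 - 1169)*(6*(-183) + 30987) = -1567*(-1098 + 30987) = -1567*29889 = -46836063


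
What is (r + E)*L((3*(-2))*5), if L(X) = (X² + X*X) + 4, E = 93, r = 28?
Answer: 218284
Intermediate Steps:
L(X) = 4 + 2*X² (L(X) = (X² + X²) + 4 = 2*X² + 4 = 4 + 2*X²)
(r + E)*L((3*(-2))*5) = (28 + 93)*(4 + 2*((3*(-2))*5)²) = 121*(4 + 2*(-6*5)²) = 121*(4 + 2*(-30)²) = 121*(4 + 2*900) = 121*(4 + 1800) = 121*1804 = 218284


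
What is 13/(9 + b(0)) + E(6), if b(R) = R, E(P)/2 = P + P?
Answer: 229/9 ≈ 25.444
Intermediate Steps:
E(P) = 4*P (E(P) = 2*(P + P) = 2*(2*P) = 4*P)
13/(9 + b(0)) + E(6) = 13/(9 + 0) + 4*6 = 13/9 + 24 = 229/9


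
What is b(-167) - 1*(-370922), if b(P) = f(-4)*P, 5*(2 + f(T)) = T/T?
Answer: 1856113/5 ≈ 3.7122e+5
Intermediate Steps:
f(T) = -9/5 (f(T) = -2 + (T/T)/5 = -2 + (⅕)*1 = -2 + ⅕ = -9/5)
b(P) = -9*P/5
b(-167) - 1*(-370922) = -9/5*(-167) - 1*(-370922) = 1503/5 + 370922 = 1856113/5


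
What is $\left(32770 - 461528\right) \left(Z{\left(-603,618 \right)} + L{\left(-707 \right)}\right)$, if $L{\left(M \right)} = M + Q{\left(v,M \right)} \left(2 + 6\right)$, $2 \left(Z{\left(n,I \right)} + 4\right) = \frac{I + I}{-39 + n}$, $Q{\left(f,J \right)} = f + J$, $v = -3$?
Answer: $\frac{293244746520}{107} \approx 2.7406 \cdot 10^{9}$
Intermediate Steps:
$Q{\left(f,J \right)} = J + f$
$Z{\left(n,I \right)} = -4 + \frac{I}{-39 + n}$ ($Z{\left(n,I \right)} = -4 + \frac{\left(I + I\right) \frac{1}{-39 + n}}{2} = -4 + \frac{2 I \frac{1}{-39 + n}}{2} = -4 + \frac{I}{-39 + n}$)
$L{\left(M \right)} = -24 + 9 M$ ($L{\left(M \right)} = M + \left(M - 3\right) \left(2 + 6\right) = M + \left(-3 + M\right) 8 = M + \left(-24 + 8 M\right) = -24 + 9 M$)
$\left(32770 - 461528\right) \left(Z{\left(-603,618 \right)} + L{\left(-707 \right)}\right) = \left(32770 - 461528\right) \left(\frac{156 + 618 - -2412}{-39 - 603} + \left(-24 + 9 \left(-707\right)\right)\right) = - 428758 \left(\frac{156 + 618 + 2412}{-642} - 6387\right) = - 428758 \left(\left(- \frac{1}{642}\right) 3186 - 6387\right) = - 428758 \left(- \frac{531}{107} - 6387\right) = \left(-428758\right) \left(- \frac{683940}{107}\right) = \frac{293244746520}{107}$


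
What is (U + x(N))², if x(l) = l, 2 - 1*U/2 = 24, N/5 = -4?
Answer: 4096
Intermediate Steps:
N = -20 (N = 5*(-4) = -20)
U = -44 (U = 4 - 2*24 = 4 - 48 = -44)
(U + x(N))² = (-44 - 20)² = (-64)² = 4096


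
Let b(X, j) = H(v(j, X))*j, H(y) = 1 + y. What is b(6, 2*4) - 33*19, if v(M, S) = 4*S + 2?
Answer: -411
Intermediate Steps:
v(M, S) = 2 + 4*S
b(X, j) = j*(3 + 4*X) (b(X, j) = (1 + (2 + 4*X))*j = (3 + 4*X)*j = j*(3 + 4*X))
b(6, 2*4) - 33*19 = (2*4)*(3 + 4*6) - 33*19 = 8*(3 + 24) - 627 = 8*27 - 627 = 216 - 627 = -411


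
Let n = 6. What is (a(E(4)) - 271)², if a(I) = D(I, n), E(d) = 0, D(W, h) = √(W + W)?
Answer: 73441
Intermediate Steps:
D(W, h) = √2*√W (D(W, h) = √(2*W) = √2*√W)
a(I) = √2*√I
(a(E(4)) - 271)² = (√2*√0 - 271)² = (√2*0 - 271)² = (0 - 271)² = (-271)² = 73441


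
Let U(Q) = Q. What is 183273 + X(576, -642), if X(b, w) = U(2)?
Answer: 183275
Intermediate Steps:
X(b, w) = 2
183273 + X(576, -642) = 183273 + 2 = 183275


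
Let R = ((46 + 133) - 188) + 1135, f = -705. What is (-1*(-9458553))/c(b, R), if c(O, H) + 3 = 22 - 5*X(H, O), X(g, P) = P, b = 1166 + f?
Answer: -3152851/762 ≈ -4137.6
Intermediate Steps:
R = 1126 (R = (179 - 188) + 1135 = -9 + 1135 = 1126)
b = 461 (b = 1166 - 705 = 461)
c(O, H) = 19 - 5*O (c(O, H) = -3 + (22 - 5*O) = 19 - 5*O)
(-1*(-9458553))/c(b, R) = (-1*(-9458553))/(19 - 5*461) = 9458553/(19 - 2305) = 9458553/(-2286) = 9458553*(-1/2286) = -3152851/762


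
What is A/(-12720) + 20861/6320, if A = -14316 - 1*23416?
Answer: 6297727/1004880 ≈ 6.2671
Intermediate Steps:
A = -37732 (A = -14316 - 23416 = -37732)
A/(-12720) + 20861/6320 = -37732/(-12720) + 20861/6320 = -37732*(-1/12720) + 20861*(1/6320) = 9433/3180 + 20861/6320 = 6297727/1004880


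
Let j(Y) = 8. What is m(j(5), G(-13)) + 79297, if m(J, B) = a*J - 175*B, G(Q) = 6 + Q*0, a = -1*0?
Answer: 78247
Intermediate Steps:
a = 0
G(Q) = 6 (G(Q) = 6 + 0 = 6)
m(J, B) = -175*B (m(J, B) = 0*J - 175*B = 0 - 175*B = -175*B)
m(j(5), G(-13)) + 79297 = -175*6 + 79297 = -1050 + 79297 = 78247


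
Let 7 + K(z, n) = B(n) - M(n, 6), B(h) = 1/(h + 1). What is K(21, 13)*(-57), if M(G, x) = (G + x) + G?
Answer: 31065/14 ≈ 2218.9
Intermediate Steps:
M(G, x) = x + 2*G
B(h) = 1/(1 + h)
K(z, n) = -13 + 1/(1 + n) - 2*n (K(z, n) = -7 + (1/(1 + n) - (6 + 2*n)) = -7 + (1/(1 + n) + (-6 - 2*n)) = -7 + (-6 + 1/(1 + n) - 2*n) = -13 + 1/(1 + n) - 2*n)
K(21, 13)*(-57) = ((1 - (1 + 13)*(13 + 2*13))/(1 + 13))*(-57) = ((1 - 1*14*(13 + 26))/14)*(-57) = ((1 - 1*14*39)/14)*(-57) = ((1 - 546)/14)*(-57) = ((1/14)*(-545))*(-57) = -545/14*(-57) = 31065/14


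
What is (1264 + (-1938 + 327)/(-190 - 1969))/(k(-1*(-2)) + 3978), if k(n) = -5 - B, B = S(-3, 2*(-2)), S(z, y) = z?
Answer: 2730587/8584184 ≈ 0.31810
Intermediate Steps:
B = -3
k(n) = -2 (k(n) = -5 - 1*(-3) = -5 + 3 = -2)
(1264 + (-1938 + 327)/(-190 - 1969))/(k(-1*(-2)) + 3978) = (1264 + (-1938 + 327)/(-190 - 1969))/(-2 + 3978) = (1264 - 1611/(-2159))/3976 = (1264 - 1611*(-1/2159))*(1/3976) = (1264 + 1611/2159)*(1/3976) = (2730587/2159)*(1/3976) = 2730587/8584184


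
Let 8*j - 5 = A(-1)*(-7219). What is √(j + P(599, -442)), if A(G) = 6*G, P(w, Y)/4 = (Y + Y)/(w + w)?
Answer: √31068856526/2396 ≈ 73.566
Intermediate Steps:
P(w, Y) = 4*Y/w (P(w, Y) = 4*((Y + Y)/(w + w)) = 4*((2*Y)/((2*w))) = 4*((2*Y)*(1/(2*w))) = 4*(Y/w) = 4*Y/w)
j = 43319/8 (j = 5/8 + ((6*(-1))*(-7219))/8 = 5/8 + (-6*(-7219))/8 = 5/8 + (⅛)*43314 = 5/8 + 21657/4 = 43319/8 ≈ 5414.9)
√(j + P(599, -442)) = √(43319/8 + 4*(-442)/599) = √(43319/8 + 4*(-442)*(1/599)) = √(43319/8 - 1768/599) = √(25933937/4792) = √31068856526/2396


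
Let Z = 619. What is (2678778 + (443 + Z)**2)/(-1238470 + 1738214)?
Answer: 1903311/249872 ≈ 7.6171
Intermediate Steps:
(2678778 + (443 + Z)**2)/(-1238470 + 1738214) = (2678778 + (443 + 619)**2)/(-1238470 + 1738214) = (2678778 + 1062**2)/499744 = (2678778 + 1127844)*(1/499744) = 3806622*(1/499744) = 1903311/249872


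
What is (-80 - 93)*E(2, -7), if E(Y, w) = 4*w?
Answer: 4844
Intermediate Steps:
(-80 - 93)*E(2, -7) = (-80 - 93)*(4*(-7)) = -173*(-28) = 4844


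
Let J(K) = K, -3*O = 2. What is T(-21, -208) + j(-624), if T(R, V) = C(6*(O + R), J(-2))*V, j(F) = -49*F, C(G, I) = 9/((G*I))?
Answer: 152844/5 ≈ 30569.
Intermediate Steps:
O = -2/3 (O = -1/3*2 = -2/3 ≈ -0.66667)
C(G, I) = 9/(G*I) (C(G, I) = 9*(1/(G*I)) = 9/(G*I))
T(R, V) = -9*V/(2*(-4 + 6*R)) (T(R, V) = (9/((6*(-2/3 + R))*(-2)))*V = (9*(-1/2)/(-4 + 6*R))*V = (-9/(2*(-4 + 6*R)))*V = -9*V/(2*(-4 + 6*R)))
T(-21, -208) + j(-624) = -9*(-208)/(-8 + 12*(-21)) - 49*(-624) = -9*(-208)/(-8 - 252) + 30576 = -9*(-208)/(-260) + 30576 = -9*(-208)*(-1/260) + 30576 = -36/5 + 30576 = 152844/5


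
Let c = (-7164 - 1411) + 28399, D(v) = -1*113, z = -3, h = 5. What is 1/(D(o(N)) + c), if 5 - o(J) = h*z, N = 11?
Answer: 1/19711 ≈ 5.0733e-5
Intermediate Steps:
o(J) = 20 (o(J) = 5 - 5*(-3) = 5 - 1*(-15) = 5 + 15 = 20)
D(v) = -113
c = 19824 (c = -8575 + 28399 = 19824)
1/(D(o(N)) + c) = 1/(-113 + 19824) = 1/19711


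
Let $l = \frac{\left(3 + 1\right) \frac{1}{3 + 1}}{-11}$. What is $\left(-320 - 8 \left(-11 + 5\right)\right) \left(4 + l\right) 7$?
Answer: $- \frac{81872}{11} \approx -7442.9$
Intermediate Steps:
$l = - \frac{1}{11}$ ($l = \frac{4}{4} \left(- \frac{1}{11}\right) = 4 \cdot \frac{1}{4} \left(- \frac{1}{11}\right) = 1 \left(- \frac{1}{11}\right) = - \frac{1}{11} \approx -0.090909$)
$\left(-320 - 8 \left(-11 + 5\right)\right) \left(4 + l\right) 7 = \left(-320 - 8 \left(-11 + 5\right)\right) \left(4 - \frac{1}{11}\right) 7 = \left(-320 - -48\right) \frac{43}{11} \cdot 7 = \left(-320 + 48\right) \frac{301}{11} = \left(-272\right) \frac{301}{11} = - \frac{81872}{11}$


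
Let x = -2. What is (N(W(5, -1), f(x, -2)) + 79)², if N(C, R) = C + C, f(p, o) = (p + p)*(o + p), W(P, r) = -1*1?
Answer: 5929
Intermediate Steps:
W(P, r) = -1
f(p, o) = 2*p*(o + p) (f(p, o) = (2*p)*(o + p) = 2*p*(o + p))
N(C, R) = 2*C
(N(W(5, -1), f(x, -2)) + 79)² = (2*(-1) + 79)² = (-2 + 79)² = 77² = 5929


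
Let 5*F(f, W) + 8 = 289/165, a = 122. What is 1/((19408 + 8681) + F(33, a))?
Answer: 825/23172394 ≈ 3.5603e-5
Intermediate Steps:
F(f, W) = -1031/825 (F(f, W) = -8/5 + (289/165)/5 = -8/5 + (289*(1/165))/5 = -8/5 + (1/5)*(289/165) = -8/5 + 289/825 = -1031/825)
1/((19408 + 8681) + F(33, a)) = 1/((19408 + 8681) - 1031/825) = 1/(28089 - 1031/825) = 1/(23172394/825) = 825/23172394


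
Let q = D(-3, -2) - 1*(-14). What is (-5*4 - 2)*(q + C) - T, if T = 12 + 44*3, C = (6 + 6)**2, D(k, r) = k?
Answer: -3554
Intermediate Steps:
q = 11 (q = -3 - 1*(-14) = -3 + 14 = 11)
C = 144 (C = 12**2 = 144)
T = 144 (T = 12 + 132 = 144)
(-5*4 - 2)*(q + C) - T = (-5*4 - 2)*(11 + 144) - 1*144 = (-20 - 2)*155 - 144 = -22*155 - 144 = -3410 - 144 = -3554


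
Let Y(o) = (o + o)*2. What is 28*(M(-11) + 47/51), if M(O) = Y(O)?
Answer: -61516/51 ≈ -1206.2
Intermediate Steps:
Y(o) = 4*o (Y(o) = (2*o)*2 = 4*o)
M(O) = 4*O
28*(M(-11) + 47/51) = 28*(4*(-11) + 47/51) = 28*(-44 + 47*(1/51)) = 28*(-44 + 47/51) = 28*(-2197/51) = -61516/51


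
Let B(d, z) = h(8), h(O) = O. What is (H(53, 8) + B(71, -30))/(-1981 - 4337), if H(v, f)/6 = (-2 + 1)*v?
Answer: 155/3159 ≈ 0.049066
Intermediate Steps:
B(d, z) = 8
H(v, f) = -6*v (H(v, f) = 6*((-2 + 1)*v) = 6*(-v) = -6*v)
(H(53, 8) + B(71, -30))/(-1981 - 4337) = (-6*53 + 8)/(-1981 - 4337) = (-318 + 8)/(-6318) = -310*(-1/6318) = 155/3159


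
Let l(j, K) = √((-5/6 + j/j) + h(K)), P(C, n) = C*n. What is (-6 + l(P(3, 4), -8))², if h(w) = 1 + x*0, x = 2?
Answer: (36 - √42)²/36 ≈ 24.205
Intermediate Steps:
h(w) = 1 (h(w) = 1 + 2*0 = 1 + 0 = 1)
l(j, K) = √42/6 (l(j, K) = √((-5/6 + j/j) + 1) = √((-5*⅙ + 1) + 1) = √((-⅚ + 1) + 1) = √(⅙ + 1) = √(7/6) = √42/6)
(-6 + l(P(3, 4), -8))² = (-6 + √42/6)²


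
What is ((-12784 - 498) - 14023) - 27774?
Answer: -55079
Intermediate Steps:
((-12784 - 498) - 14023) - 27774 = (-13282 - 14023) - 27774 = -27305 - 27774 = -55079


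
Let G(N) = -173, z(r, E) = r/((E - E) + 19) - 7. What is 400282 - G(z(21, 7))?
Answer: 400455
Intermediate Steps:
z(r, E) = -7 + r/19 (z(r, E) = r/(0 + 19) - 7 = r/19 - 7 = -7 + r/19)
400282 - G(z(21, 7)) = 400282 - 1*(-173) = 400282 + 173 = 400455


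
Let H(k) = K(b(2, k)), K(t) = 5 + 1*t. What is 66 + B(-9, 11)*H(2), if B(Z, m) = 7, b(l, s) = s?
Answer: 115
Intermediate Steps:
K(t) = 5 + t
H(k) = 5 + k
66 + B(-9, 11)*H(2) = 66 + 7*(5 + 2) = 66 + 7*7 = 66 + 49 = 115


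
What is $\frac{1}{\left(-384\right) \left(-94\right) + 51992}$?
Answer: $\frac{1}{88088} \approx 1.1352 \cdot 10^{-5}$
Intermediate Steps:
$\frac{1}{\left(-384\right) \left(-94\right) + 51992} = \frac{1}{36096 + 51992} = \frac{1}{88088}$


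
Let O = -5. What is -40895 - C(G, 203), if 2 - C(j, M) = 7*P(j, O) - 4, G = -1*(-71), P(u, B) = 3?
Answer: -40880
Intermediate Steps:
G = 71
C(j, M) = -15 (C(j, M) = 2 - (7*3 - 4) = 2 - (21 - 4) = 2 - 1*17 = 2 - 17 = -15)
-40895 - C(G, 203) = -40895 - 1*(-15) = -40895 + 15 = -40880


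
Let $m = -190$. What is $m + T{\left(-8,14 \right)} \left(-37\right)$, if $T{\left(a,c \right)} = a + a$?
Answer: $402$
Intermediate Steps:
$T{\left(a,c \right)} = 2 a$
$m + T{\left(-8,14 \right)} \left(-37\right) = -190 + 2 \left(-8\right) \left(-37\right) = -190 - -592 = -190 + 592 = 402$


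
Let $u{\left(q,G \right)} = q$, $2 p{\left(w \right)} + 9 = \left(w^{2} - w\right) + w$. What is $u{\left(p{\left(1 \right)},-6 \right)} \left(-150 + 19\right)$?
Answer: $524$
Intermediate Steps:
$p{\left(w \right)} = - \frac{9}{2} + \frac{w^{2}}{2}$ ($p{\left(w \right)} = - \frac{9}{2} + \frac{\left(w^{2} - w\right) + w}{2} = - \frac{9}{2} + \frac{w^{2}}{2}$)
$u{\left(p{\left(1 \right)},-6 \right)} \left(-150 + 19\right) = \left(- \frac{9}{2} + \frac{1^{2}}{2}\right) \left(-150 + 19\right) = \left(- \frac{9}{2} + \frac{1}{2} \cdot 1\right) \left(-131\right) = \left(- \frac{9}{2} + \frac{1}{2}\right) \left(-131\right) = \left(-4\right) \left(-131\right) = 524$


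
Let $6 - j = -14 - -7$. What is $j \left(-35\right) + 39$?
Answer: $-416$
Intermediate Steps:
$j = 13$ ($j = 6 - \left(-14 - -7\right) = 6 - \left(-14 + 7\right) = 6 - -7 = 6 + 7 = 13$)
$j \left(-35\right) + 39 = 13 \left(-35\right) + 39 = -455 + 39 = -416$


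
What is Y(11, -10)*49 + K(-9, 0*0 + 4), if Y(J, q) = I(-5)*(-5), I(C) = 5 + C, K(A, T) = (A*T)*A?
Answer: 324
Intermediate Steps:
K(A, T) = T*A²
Y(J, q) = 0 (Y(J, q) = (5 - 5)*(-5) = 0*(-5) = 0)
Y(11, -10)*49 + K(-9, 0*0 + 4) = 0*49 + (0*0 + 4)*(-9)² = 0 + (0 + 4)*81 = 0 + 4*81 = 0 + 324 = 324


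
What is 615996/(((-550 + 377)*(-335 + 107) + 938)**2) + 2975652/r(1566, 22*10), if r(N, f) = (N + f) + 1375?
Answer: 1213103822831451/1288665356441 ≈ 941.36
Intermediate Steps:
r(N, f) = 1375 + N + f
615996/(((-550 + 377)*(-335 + 107) + 938)**2) + 2975652/r(1566, 22*10) = 615996/(((-550 + 377)*(-335 + 107) + 938)**2) + 2975652/(1375 + 1566 + 22*10) = 615996/((-173*(-228) + 938)**2) + 2975652/(1375 + 1566 + 220) = 615996/((39444 + 938)**2) + 2975652/3161 = 615996/(40382**2) + 2975652*(1/3161) = 615996/1630705924 + 2975652/3161 = 615996*(1/1630705924) + 2975652/3161 = 153999/407676481 + 2975652/3161 = 1213103822831451/1288665356441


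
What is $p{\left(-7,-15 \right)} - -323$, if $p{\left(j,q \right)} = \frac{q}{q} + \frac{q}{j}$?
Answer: $\frac{2283}{7} \approx 326.14$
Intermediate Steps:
$p{\left(j,q \right)} = 1 + \frac{q}{j}$
$p{\left(-7,-15 \right)} - -323 = \frac{-7 - 15}{-7} - -323 = \left(- \frac{1}{7}\right) \left(-22\right) + 323 = \frac{22}{7} + 323 = \frac{2283}{7}$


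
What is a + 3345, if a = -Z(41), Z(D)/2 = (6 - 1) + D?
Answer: 3253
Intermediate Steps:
Z(D) = 10 + 2*D (Z(D) = 2*((6 - 1) + D) = 2*(5 + D) = 10 + 2*D)
a = -92 (a = -(10 + 2*41) = -(10 + 82) = -1*92 = -92)
a + 3345 = -92 + 3345 = 3253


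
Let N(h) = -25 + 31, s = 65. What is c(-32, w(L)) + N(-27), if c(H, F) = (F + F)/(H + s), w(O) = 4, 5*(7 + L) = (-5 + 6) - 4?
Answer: 206/33 ≈ 6.2424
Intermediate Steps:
L = -38/5 (L = -7 + ((-5 + 6) - 4)/5 = -7 + (1 - 4)/5 = -7 + (⅕)*(-3) = -7 - ⅗ = -38/5 ≈ -7.6000)
c(H, F) = 2*F/(65 + H) (c(H, F) = (F + F)/(H + 65) = (2*F)/(65 + H) = 2*F/(65 + H))
N(h) = 6
c(-32, w(L)) + N(-27) = 2*4/(65 - 32) + 6 = 2*4/33 + 6 = 2*4*(1/33) + 6 = 8/33 + 6 = 206/33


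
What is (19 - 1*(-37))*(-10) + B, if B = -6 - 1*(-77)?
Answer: -489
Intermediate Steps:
B = 71 (B = -6 + 77 = 71)
(19 - 1*(-37))*(-10) + B = (19 - 1*(-37))*(-10) + 71 = (19 + 37)*(-10) + 71 = 56*(-10) + 71 = -560 + 71 = -489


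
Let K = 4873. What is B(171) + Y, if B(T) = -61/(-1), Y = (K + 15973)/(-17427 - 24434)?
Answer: 2532675/41861 ≈ 60.502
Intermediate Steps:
Y = -20846/41861 (Y = (4873 + 15973)/(-17427 - 24434) = 20846/(-41861) = 20846*(-1/41861) = -20846/41861 ≈ -0.49798)
B(T) = 61 (B(T) = -61*(-1) = 61)
B(171) + Y = 61 - 20846/41861 = 2532675/41861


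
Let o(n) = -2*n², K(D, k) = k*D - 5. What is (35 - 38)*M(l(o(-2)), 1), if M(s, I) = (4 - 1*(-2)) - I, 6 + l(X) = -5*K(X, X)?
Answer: -15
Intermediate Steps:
K(D, k) = -5 + D*k (K(D, k) = D*k - 5 = -5 + D*k)
l(X) = 19 - 5*X² (l(X) = -6 - 5*(-5 + X*X) = -6 - 5*(-5 + X²) = -6 + (25 - 5*X²) = 19 - 5*X²)
M(s, I) = 6 - I (M(s, I) = (4 + 2) - I = 6 - I)
(35 - 38)*M(l(o(-2)), 1) = (35 - 38)*(6 - 1*1) = -3*(6 - 1) = -3*5 = -15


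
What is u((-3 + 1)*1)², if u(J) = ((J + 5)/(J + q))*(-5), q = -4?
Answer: 25/4 ≈ 6.2500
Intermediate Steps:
u(J) = -5*(5 + J)/(-4 + J) (u(J) = ((J + 5)/(J - 4))*(-5) = ((5 + J)/(-4 + J))*(-5) = -5*(5 + J)/(-4 + J))
u((-3 + 1)*1)² = (5*(-5 - (-3 + 1))/(-4 + (-3 + 1)*1))² = (5*(-5 - (-2))/(-4 - 2*1))² = (5*(-5 - 1*(-2))/(-4 - 2))² = (5*(-5 + 2)/(-6))² = (5*(-⅙)*(-3))² = (5/2)² = 25/4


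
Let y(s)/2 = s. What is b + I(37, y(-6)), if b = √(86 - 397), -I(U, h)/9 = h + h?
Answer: 216 + I*√311 ≈ 216.0 + 17.635*I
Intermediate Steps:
y(s) = 2*s
I(U, h) = -18*h (I(U, h) = -9*(h + h) = -18*h)
b = I*√311 (b = √(-311) = I*√311 ≈ 17.635*I)
b + I(37, y(-6)) = I*√311 - 36*(-6) = I*√311 - 18*(-12) = I*√311 + 216 = 216 + I*√311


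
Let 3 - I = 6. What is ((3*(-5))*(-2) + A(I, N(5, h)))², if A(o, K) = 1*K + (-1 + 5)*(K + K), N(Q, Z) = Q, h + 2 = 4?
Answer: 5625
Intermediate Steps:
I = -3 (I = 3 - 1*6 = 3 - 6 = -3)
h = 2 (h = -2 + 4 = 2)
A(o, K) = 9*K (A(o, K) = K + 4*(2*K) = K + 8*K = 9*K)
((3*(-5))*(-2) + A(I, N(5, h)))² = ((3*(-5))*(-2) + 9*5)² = (-15*(-2) + 45)² = (30 + 45)² = 75² = 5625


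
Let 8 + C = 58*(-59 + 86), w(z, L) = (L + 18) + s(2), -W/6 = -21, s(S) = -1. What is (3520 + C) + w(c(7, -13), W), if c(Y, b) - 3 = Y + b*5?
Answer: 5221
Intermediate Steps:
W = 126 (W = -6*(-21) = 126)
c(Y, b) = 3 + Y + 5*b (c(Y, b) = 3 + (Y + b*5) = 3 + (Y + 5*b) = 3 + Y + 5*b)
w(z, L) = 17 + L (w(z, L) = (L + 18) - 1 = (18 + L) - 1 = 17 + L)
C = 1558 (C = -8 + 58*(-59 + 86) = -8 + 58*27 = -8 + 1566 = 1558)
(3520 + C) + w(c(7, -13), W) = (3520 + 1558) + (17 + 126) = 5078 + 143 = 5221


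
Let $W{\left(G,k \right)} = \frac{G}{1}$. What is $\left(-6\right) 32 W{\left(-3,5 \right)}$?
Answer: $576$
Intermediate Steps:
$W{\left(G,k \right)} = G$ ($W{\left(G,k \right)} = G 1 = G$)
$\left(-6\right) 32 W{\left(-3,5 \right)} = \left(-6\right) 32 \left(-3\right) = \left(-192\right) \left(-3\right) = 576$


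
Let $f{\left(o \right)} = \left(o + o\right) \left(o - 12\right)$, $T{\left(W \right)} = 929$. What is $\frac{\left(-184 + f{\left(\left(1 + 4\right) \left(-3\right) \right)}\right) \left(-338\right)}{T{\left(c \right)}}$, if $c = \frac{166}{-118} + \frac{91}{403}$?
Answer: $- \frac{211588}{929} \approx -227.76$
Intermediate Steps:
$c = - \frac{2160}{1829}$ ($c = 166 \left(- \frac{1}{118}\right) + 91 \cdot \frac{1}{403} = - \frac{83}{59} + \frac{7}{31} = - \frac{2160}{1829} \approx -1.181$)
$f{\left(o \right)} = 2 o \left(-12 + o\right)$
$\frac{\left(-184 + f{\left(\left(1 + 4\right) \left(-3\right) \right)}\right) \left(-338\right)}{T{\left(c \right)}} = \frac{\left(-184 + 2 \left(1 + 4\right) \left(-3\right) \left(-12 + \left(1 + 4\right) \left(-3\right)\right)\right) \left(-338\right)}{929} = \left(-184 + 2 \cdot 5 \left(-3\right) \left(-12 + 5 \left(-3\right)\right)\right) \left(-338\right) \frac{1}{929} = \left(-184 + 2 \left(-15\right) \left(-12 - 15\right)\right) \left(-338\right) \frac{1}{929} = \left(-184 + 2 \left(-15\right) \left(-27\right)\right) \left(-338\right) \frac{1}{929} = \left(-184 + 810\right) \left(-338\right) \frac{1}{929} = 626 \left(-338\right) \frac{1}{929} = \left(-211588\right) \frac{1}{929} = - \frac{211588}{929}$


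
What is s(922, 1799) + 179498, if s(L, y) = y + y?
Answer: 183096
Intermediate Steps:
s(L, y) = 2*y
s(922, 1799) + 179498 = 2*1799 + 179498 = 3598 + 179498 = 183096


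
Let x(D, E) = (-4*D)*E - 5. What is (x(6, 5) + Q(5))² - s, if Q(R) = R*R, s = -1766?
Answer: 11766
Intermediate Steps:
x(D, E) = -5 - 4*D*E (x(D, E) = -4*D*E - 5 = -5 - 4*D*E)
Q(R) = R²
(x(6, 5) + Q(5))² - s = ((-5 - 4*6*5) + 5²)² - 1*(-1766) = ((-5 - 120) + 25)² + 1766 = (-125 + 25)² + 1766 = (-100)² + 1766 = 10000 + 1766 = 11766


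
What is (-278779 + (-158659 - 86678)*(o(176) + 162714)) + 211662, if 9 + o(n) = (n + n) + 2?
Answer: -40004473000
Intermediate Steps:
o(n) = -7 + 2*n (o(n) = -9 + ((n + n) + 2) = -9 + (2*n + 2) = -9 + (2 + 2*n) = -7 + 2*n)
(-278779 + (-158659 - 86678)*(o(176) + 162714)) + 211662 = (-278779 + (-158659 - 86678)*((-7 + 2*176) + 162714)) + 211662 = (-278779 - 245337*((-7 + 352) + 162714)) + 211662 = (-278779 - 245337*(345 + 162714)) + 211662 = (-278779 - 245337*163059) + 211662 = (-278779 - 40004405883) + 211662 = -40004684662 + 211662 = -40004473000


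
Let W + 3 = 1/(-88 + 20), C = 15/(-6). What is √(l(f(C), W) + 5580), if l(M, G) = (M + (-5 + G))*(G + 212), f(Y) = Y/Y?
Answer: 3*√2113697/68 ≈ 64.141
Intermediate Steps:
C = -5/2 (C = 15*(-⅙) = -5/2 ≈ -2.5000)
W = -205/68 (W = -3 + 1/(-88 + 20) = -3 + 1/(-68) = -3 - 1/68 = -205/68 ≈ -3.0147)
f(Y) = 1
l(M, G) = (212 + G)*(-5 + G + M) (l(M, G) = (-5 + G + M)*(212 + G) = (212 + G)*(-5 + G + M))
√(l(f(C), W) + 5580) = √((-1060 + (-205/68)² + 207*(-205/68) + 212*1 - 205/68*1) + 5580) = √((-1060 + 42025/4624 - 42435/68 + 212 - 205/68) + 5580) = √(-6778647/4624 + 5580) = √(19023273/4624) = 3*√2113697/68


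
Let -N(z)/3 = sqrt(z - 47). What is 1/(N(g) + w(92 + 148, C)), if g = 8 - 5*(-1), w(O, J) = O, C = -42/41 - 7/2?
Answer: 40/9651 + I*sqrt(34)/19302 ≈ 0.0041446 + 0.00030209*I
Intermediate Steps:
C = -371/82 (C = -42*1/41 - 7*1/2 = -42/41 - 7/2 = -371/82 ≈ -4.5244)
g = 13 (g = 8 + 5 = 13)
N(z) = -3*sqrt(-47 + z) (N(z) = -3*sqrt(z - 47) = -3*sqrt(-47 + z))
1/(N(g) + w(92 + 148, C)) = 1/(-3*sqrt(-47 + 13) + (92 + 148)) = 1/(-3*I*sqrt(34) + 240) = 1/(240 - 3*I*sqrt(34))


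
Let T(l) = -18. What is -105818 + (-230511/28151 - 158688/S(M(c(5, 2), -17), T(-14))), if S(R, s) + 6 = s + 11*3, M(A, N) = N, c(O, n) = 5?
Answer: -3475471461/28151 ≈ -1.2346e+5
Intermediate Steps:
S(R, s) = 27 + s (S(R, s) = -6 + (s + 11*3) = -6 + (s + 33) = -6 + (33 + s) = 27 + s)
-105818 + (-230511/28151 - 158688/S(M(c(5, 2), -17), T(-14))) = -105818 + (-230511/28151 - 158688/(27 - 18)) = -105818 + (-230511*1/28151 - 158688/9) = -105818 + (-230511/28151 - 158688*1/9) = -105818 + (-230511/28151 - 17632) = -105818 - 496588943/28151 = -3475471461/28151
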